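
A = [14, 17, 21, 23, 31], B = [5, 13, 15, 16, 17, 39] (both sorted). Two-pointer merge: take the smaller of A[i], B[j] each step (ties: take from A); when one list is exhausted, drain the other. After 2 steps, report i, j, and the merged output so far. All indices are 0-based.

[i=0,j=0] A[i]=14>B[j]=5 take 5 → j++
[i=0,j=1] A[i]=14>B[j]=13 take 13 → j++

i=0, j=2, merged so far=[5, 13]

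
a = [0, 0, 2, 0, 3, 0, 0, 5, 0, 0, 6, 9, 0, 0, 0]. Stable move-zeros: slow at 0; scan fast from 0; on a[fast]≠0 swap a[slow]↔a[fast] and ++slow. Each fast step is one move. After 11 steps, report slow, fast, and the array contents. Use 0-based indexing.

(s=0,f=0) a[fast]=0 → fast++
(s=0,f=1) a[fast]=0 → fast++
(s=0,f=2) a[fast]=2≠0 swap→a[0]=2 → slow++,fast++
(s=1,f=3) a[fast]=0 → fast++
(s=1,f=4) a[fast]=3≠0 swap→a[1]=3 → slow++,fast++
(s=2,f=5) a[fast]=0 → fast++
(s=2,f=6) a[fast]=0 → fast++
(s=2,f=7) a[fast]=5≠0 swap→a[2]=5 → slow++,fast++
(s=3,f=8) a[fast]=0 → fast++
(s=3,f=9) a[fast]=0 → fast++
(s=3,f=10) a[fast]=6≠0 swap→a[3]=6 → slow++,fast++

slow=4, fast=11, a=[2, 3, 5, 6, 0, 0, 0, 0, 0, 0, 0, 9, 0, 0, 0]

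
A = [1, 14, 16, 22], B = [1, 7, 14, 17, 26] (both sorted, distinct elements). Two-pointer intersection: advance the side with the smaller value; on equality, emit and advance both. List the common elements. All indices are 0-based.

intersection = [1, 14]

i=0 j=0: 1==1 emit, i++,j++
i=1 j=1: 14>7, j++
i=1 j=2: 14==14 emit, i++,j++
i=2 j=3: 16<17, i++
i=3 j=3: 22>17, j++
i=3 j=4: 22<26, i++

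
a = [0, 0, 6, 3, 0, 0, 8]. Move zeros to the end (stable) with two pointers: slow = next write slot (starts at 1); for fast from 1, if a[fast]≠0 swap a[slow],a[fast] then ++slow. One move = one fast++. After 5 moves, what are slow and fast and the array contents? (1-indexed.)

slow=3, fast=6, a=[6, 3, 0, 0, 0, 0, 8]

slow=1 fast=1: a[fast]=0, fast++
slow=1 fast=2: a[fast]=0, fast++
slow=1 fast=3: a[fast]=6≠0 swap→a[1]=6, slow++,fast++
slow=2 fast=4: a[fast]=3≠0 swap→a[2]=3, slow++,fast++
slow=3 fast=5: a[fast]=0, fast++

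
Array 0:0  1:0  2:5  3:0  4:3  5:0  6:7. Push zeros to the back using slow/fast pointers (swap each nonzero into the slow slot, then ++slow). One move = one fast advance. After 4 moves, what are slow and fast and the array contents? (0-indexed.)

slow=0 fast=0: a[fast]=0, fast++
slow=0 fast=1: a[fast]=0, fast++
slow=0 fast=2: a[fast]=5≠0 swap→a[0]=5, slow++,fast++
slow=1 fast=3: a[fast]=0, fast++

slow=1, fast=4, a=[5, 0, 0, 0, 3, 0, 7]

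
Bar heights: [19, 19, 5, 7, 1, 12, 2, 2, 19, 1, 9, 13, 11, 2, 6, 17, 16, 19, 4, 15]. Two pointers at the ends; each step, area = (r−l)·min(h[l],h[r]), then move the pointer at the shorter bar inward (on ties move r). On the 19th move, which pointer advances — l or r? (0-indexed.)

r

[0,19] min(19,15)*19=285 best=285 * → r--
[0,18] min(19,4)*18=72 best=285 → r--
[0,17] min(19,19)*17=323 best=323 * → r--
[0,16] min(19,16)*16=256 best=323 → r--
[0,15] min(19,17)*15=255 best=323 → r--
[0,14] min(19,6)*14=84 best=323 → r--
[0,13] min(19,2)*13=26 best=323 → r--
[0,12] min(19,11)*12=132 best=323 → r--
[0,11] min(19,13)*11=143 best=323 → r--
[0,10] min(19,9)*10=90 best=323 → r--
[0,9] min(19,1)*9=9 best=323 → r--
[0,8] min(19,19)*8=152 best=323 → r--
[0,7] min(19,2)*7=14 best=323 → r--
[0,6] min(19,2)*6=12 best=323 → r--
[0,5] min(19,12)*5=60 best=323 → r--
[0,4] min(19,1)*4=4 best=323 → r--
[0,3] min(19,7)*3=21 best=323 → r--
[0,2] min(19,5)*2=10 best=323 → r--
[0,1] min(19,19)*1=19 best=323 → r--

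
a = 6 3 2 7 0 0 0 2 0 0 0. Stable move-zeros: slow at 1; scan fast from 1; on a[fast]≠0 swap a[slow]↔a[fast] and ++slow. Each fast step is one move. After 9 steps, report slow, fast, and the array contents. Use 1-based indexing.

slow=1 fast=1: a[fast]=6≠0 swap→a[1]=6, slow++,fast++
slow=2 fast=2: a[fast]=3≠0 swap→a[2]=3, slow++,fast++
slow=3 fast=3: a[fast]=2≠0 swap→a[3]=2, slow++,fast++
slow=4 fast=4: a[fast]=7≠0 swap→a[4]=7, slow++,fast++
slow=5 fast=5: a[fast]=0, fast++
slow=5 fast=6: a[fast]=0, fast++
slow=5 fast=7: a[fast]=0, fast++
slow=5 fast=8: a[fast]=2≠0 swap→a[5]=2, slow++,fast++
slow=6 fast=9: a[fast]=0, fast++

slow=6, fast=10, a=[6, 3, 2, 7, 2, 0, 0, 0, 0, 0, 0]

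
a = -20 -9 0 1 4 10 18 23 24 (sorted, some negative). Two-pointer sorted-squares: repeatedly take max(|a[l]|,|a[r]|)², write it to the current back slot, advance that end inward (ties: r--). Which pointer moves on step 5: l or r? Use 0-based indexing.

[0,8] |-20|<=|24| out[8]=576 → r--
[0,7] |-20|<=|23| out[7]=529 → r--
[0,6] |-20|>|18| out[6]=400 → l++
[1,6] |-9|<=|18| out[5]=324 → r--
[1,5] |-9|<=|10| out[4]=100 → r--

r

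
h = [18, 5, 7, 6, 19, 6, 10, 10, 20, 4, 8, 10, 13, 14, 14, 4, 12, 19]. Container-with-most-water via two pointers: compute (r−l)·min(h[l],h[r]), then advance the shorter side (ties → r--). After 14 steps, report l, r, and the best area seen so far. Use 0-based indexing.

l=5, r=8, best area=306

[0,17] min(18,19)*17=306 best=306 * → l++
[1,17] min(5,19)*16=80 best=306 → l++
[2,17] min(7,19)*15=105 best=306 → l++
[3,17] min(6,19)*14=84 best=306 → l++
[4,17] min(19,19)*13=247 best=306 → r--
[4,16] min(19,12)*12=144 best=306 → r--
[4,15] min(19,4)*11=44 best=306 → r--
[4,14] min(19,14)*10=140 best=306 → r--
[4,13] min(19,14)*9=126 best=306 → r--
[4,12] min(19,13)*8=104 best=306 → r--
[4,11] min(19,10)*7=70 best=306 → r--
[4,10] min(19,8)*6=48 best=306 → r--
[4,9] min(19,4)*5=20 best=306 → r--
[4,8] min(19,20)*4=76 best=306 → l++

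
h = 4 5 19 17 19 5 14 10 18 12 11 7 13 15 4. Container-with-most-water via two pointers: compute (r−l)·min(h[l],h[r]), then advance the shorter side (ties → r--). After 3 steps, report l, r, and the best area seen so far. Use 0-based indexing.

[0,14] min(4,4)*14=56 best=56 * → r--
[0,13] min(4,15)*13=52 best=56 → l++
[1,13] min(5,15)*12=60 best=60 * → l++

l=2, r=13, best area=60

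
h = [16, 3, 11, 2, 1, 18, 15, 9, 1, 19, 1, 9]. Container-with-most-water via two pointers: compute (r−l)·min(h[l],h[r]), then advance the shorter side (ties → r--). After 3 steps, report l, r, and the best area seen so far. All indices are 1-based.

l=1 r=12: min(16,9)*11=99 best=99 *, r--
l=1 r=11: min(16,1)*10=10 best=99, r--
l=1 r=10: min(16,19)*9=144 best=144 *, l++

l=2, r=10, best area=144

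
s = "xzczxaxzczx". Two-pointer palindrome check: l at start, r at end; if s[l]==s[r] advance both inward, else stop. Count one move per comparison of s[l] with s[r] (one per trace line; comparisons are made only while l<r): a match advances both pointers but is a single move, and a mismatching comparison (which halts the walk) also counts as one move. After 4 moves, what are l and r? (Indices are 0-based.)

[0,10] 'x'=='x' → l++,r--
[1,9] 'z'=='z' → l++,r--
[2,8] 'c'=='c' → l++,r--
[3,7] 'z'=='z' → l++,r--

l=4, r=6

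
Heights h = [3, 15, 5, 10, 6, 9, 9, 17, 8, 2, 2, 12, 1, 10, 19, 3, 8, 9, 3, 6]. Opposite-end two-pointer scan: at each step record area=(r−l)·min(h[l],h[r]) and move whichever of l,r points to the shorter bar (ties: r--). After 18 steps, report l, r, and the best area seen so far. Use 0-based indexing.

l=13, r=14, best area=195

l=0 r=19: min(3,6)*19=57 best=57 *, l++
l=1 r=19: min(15,6)*18=108 best=108 *, r--
l=1 r=18: min(15,3)*17=51 best=108, r--
l=1 r=17: min(15,9)*16=144 best=144 *, r--
l=1 r=16: min(15,8)*15=120 best=144, r--
l=1 r=15: min(15,3)*14=42 best=144, r--
l=1 r=14: min(15,19)*13=195 best=195 *, l++
l=2 r=14: min(5,19)*12=60 best=195, l++
l=3 r=14: min(10,19)*11=110 best=195, l++
l=4 r=14: min(6,19)*10=60 best=195, l++
l=5 r=14: min(9,19)*9=81 best=195, l++
l=6 r=14: min(9,19)*8=72 best=195, l++
l=7 r=14: min(17,19)*7=119 best=195, l++
l=8 r=14: min(8,19)*6=48 best=195, l++
l=9 r=14: min(2,19)*5=10 best=195, l++
l=10 r=14: min(2,19)*4=8 best=195, l++
l=11 r=14: min(12,19)*3=36 best=195, l++
l=12 r=14: min(1,19)*2=2 best=195, l++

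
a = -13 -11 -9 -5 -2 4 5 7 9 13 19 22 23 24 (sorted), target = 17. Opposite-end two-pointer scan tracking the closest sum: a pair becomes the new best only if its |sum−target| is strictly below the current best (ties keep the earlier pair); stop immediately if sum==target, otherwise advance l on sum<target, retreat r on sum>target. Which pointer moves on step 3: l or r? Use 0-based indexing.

[0,13] -13+24=11 d=6 * → l++
[1,13] -11+24=13 d=4 * → l++
[2,13] -9+24=15 d=2 * → l++

l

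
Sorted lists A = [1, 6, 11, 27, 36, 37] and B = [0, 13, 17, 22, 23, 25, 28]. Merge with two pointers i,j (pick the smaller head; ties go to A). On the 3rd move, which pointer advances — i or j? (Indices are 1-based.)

i

[i=1,j=1] A[i]=1>B[j]=0 take 0 → j++
[i=1,j=2] A[i]=1<=B[j]=13 take 1 → i++
[i=2,j=2] A[i]=6<=B[j]=13 take 6 → i++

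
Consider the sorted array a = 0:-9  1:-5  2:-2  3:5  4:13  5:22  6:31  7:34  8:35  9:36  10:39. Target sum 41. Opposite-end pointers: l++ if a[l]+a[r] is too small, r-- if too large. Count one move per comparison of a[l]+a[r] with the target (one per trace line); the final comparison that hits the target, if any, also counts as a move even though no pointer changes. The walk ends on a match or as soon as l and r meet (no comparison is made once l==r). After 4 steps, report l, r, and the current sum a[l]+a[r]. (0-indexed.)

l=0 r=10: -9+39=30 <41, l++
l=1 r=10: -5+39=34 <41, l++
l=2 r=10: -2+39=37 <41, l++
l=3 r=10: 5+39=44 >41, r--

l=3, r=9, sum=41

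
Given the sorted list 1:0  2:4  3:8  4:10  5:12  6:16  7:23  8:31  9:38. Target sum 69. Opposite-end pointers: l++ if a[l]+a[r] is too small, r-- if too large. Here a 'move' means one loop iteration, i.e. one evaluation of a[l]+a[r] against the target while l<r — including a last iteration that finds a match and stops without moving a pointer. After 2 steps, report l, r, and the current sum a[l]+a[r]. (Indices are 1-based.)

l=3, r=9, sum=46

l=1 r=9: 0+38=38 <69, l++
l=2 r=9: 4+38=42 <69, l++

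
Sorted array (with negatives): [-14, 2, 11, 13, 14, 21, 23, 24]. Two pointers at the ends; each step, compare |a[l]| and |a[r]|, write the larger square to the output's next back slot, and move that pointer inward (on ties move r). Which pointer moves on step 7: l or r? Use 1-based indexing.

r

[1,8] |-14|<=|24| out[8]=576 → r--
[1,7] |-14|<=|23| out[7]=529 → r--
[1,6] |-14|<=|21| out[6]=441 → r--
[1,5] |-14|<=|14| out[5]=196 → r--
[1,4] |-14|>|13| out[4]=196 → l++
[2,4] |2|<=|13| out[3]=169 → r--
[2,3] |2|<=|11| out[2]=121 → r--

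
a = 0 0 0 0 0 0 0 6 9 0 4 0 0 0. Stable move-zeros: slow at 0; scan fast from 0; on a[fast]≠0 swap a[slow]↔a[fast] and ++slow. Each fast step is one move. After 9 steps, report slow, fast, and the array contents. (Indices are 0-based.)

slow=0 fast=0: a[fast]=0, fast++
slow=0 fast=1: a[fast]=0, fast++
slow=0 fast=2: a[fast]=0, fast++
slow=0 fast=3: a[fast]=0, fast++
slow=0 fast=4: a[fast]=0, fast++
slow=0 fast=5: a[fast]=0, fast++
slow=0 fast=6: a[fast]=0, fast++
slow=0 fast=7: a[fast]=6≠0 swap→a[0]=6, slow++,fast++
slow=1 fast=8: a[fast]=9≠0 swap→a[1]=9, slow++,fast++

slow=2, fast=9, a=[6, 9, 0, 0, 0, 0, 0, 0, 0, 0, 4, 0, 0, 0]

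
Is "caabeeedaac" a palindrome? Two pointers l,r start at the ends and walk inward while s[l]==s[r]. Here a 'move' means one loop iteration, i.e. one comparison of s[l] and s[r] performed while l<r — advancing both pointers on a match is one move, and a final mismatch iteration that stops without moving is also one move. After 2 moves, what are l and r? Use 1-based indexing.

[1,11] 'c'=='c' → l++,r--
[2,10] 'a'=='a' → l++,r--

l=3, r=9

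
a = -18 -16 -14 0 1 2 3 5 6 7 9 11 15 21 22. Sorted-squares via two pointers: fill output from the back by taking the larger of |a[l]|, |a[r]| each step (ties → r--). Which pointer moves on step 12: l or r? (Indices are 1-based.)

l=1 r=15: |-18|<=|22| out[15]=484, r--
l=1 r=14: |-18|<=|21| out[14]=441, r--
l=1 r=13: |-18|>|15| out[13]=324, l++
l=2 r=13: |-16|>|15| out[12]=256, l++
l=3 r=13: |-14|<=|15| out[11]=225, r--
l=3 r=12: |-14|>|11| out[10]=196, l++
l=4 r=12: |0|<=|11| out[9]=121, r--
l=4 r=11: |0|<=|9| out[8]=81, r--
l=4 r=10: |0|<=|7| out[7]=49, r--
l=4 r=9: |0|<=|6| out[6]=36, r--
l=4 r=8: |0|<=|5| out[5]=25, r--
l=4 r=7: |0|<=|3| out[4]=9, r--

r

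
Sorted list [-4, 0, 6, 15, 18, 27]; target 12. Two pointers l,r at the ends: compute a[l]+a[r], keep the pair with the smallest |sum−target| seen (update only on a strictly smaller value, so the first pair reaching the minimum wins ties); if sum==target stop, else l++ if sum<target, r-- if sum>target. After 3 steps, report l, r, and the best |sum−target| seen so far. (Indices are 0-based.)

l=1, r=3, best |Δ|=1

l=0 r=5: -4+27=23 d=11 *, r--
l=0 r=4: -4+18=14 d=2 *, r--
l=0 r=3: -4+15=11 d=1 *, l++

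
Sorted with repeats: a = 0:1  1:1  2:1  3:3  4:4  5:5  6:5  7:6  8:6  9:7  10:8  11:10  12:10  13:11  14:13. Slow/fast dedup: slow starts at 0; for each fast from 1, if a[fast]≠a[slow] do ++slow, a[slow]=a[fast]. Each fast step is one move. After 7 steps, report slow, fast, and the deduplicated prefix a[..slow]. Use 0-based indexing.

slow=0 fast=1: a[fast]=1=a[slow] dup, fast++
slow=0 fast=2: a[fast]=1=a[slow] dup, fast++
slow=0 fast=3: a[fast]=3≠a[slow]=1 write a[1]=3, slow++,fast++
slow=1 fast=4: a[fast]=4≠a[slow]=3 write a[2]=4, slow++,fast++
slow=2 fast=5: a[fast]=5≠a[slow]=4 write a[3]=5, slow++,fast++
slow=3 fast=6: a[fast]=5=a[slow] dup, fast++
slow=3 fast=7: a[fast]=6≠a[slow]=5 write a[4]=6, slow++,fast++

slow=4, fast=8, prefix=[1, 3, 4, 5, 6]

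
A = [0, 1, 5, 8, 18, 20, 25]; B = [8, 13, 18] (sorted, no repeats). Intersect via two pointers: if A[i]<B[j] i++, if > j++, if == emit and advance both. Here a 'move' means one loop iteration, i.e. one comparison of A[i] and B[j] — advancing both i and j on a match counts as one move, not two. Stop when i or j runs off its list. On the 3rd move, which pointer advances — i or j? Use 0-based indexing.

i

[i=0,j=0] 0<8 → i++
[i=1,j=0] 1<8 → i++
[i=2,j=0] 5<8 → i++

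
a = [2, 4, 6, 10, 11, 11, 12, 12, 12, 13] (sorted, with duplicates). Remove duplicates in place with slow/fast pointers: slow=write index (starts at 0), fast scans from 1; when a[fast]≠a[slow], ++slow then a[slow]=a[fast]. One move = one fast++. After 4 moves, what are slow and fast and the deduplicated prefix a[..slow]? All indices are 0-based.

slow=4, fast=5, prefix=[2, 4, 6, 10, 11]

slow=0 fast=1: a[fast]=4≠a[slow]=2 write a[1]=4, slow++,fast++
slow=1 fast=2: a[fast]=6≠a[slow]=4 write a[2]=6, slow++,fast++
slow=2 fast=3: a[fast]=10≠a[slow]=6 write a[3]=10, slow++,fast++
slow=3 fast=4: a[fast]=11≠a[slow]=10 write a[4]=11, slow++,fast++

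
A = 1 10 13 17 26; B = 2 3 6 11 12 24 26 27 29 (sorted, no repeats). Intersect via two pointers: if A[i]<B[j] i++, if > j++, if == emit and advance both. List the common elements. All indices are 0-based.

intersection = [26]

i=0 j=0: 1<2, i++
i=1 j=0: 10>2, j++
i=1 j=1: 10>3, j++
i=1 j=2: 10>6, j++
i=1 j=3: 10<11, i++
i=2 j=3: 13>11, j++
i=2 j=4: 13>12, j++
i=2 j=5: 13<24, i++
i=3 j=5: 17<24, i++
i=4 j=5: 26>24, j++
i=4 j=6: 26==26 emit, i++,j++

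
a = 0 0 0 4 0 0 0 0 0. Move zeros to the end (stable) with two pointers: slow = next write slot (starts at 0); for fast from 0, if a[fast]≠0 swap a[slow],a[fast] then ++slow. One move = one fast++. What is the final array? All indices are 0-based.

(s=0,f=0) a[fast]=0 → fast++
(s=0,f=1) a[fast]=0 → fast++
(s=0,f=2) a[fast]=0 → fast++
(s=0,f=3) a[fast]=4≠0 swap→a[0]=4 → slow++,fast++
(s=1,f=4) a[fast]=0 → fast++
(s=1,f=5) a[fast]=0 → fast++
(s=1,f=6) a[fast]=0 → fast++
(s=1,f=7) a[fast]=0 → fast++
(s=1,f=8) a[fast]=0 → fast++

[4, 0, 0, 0, 0, 0, 0, 0, 0]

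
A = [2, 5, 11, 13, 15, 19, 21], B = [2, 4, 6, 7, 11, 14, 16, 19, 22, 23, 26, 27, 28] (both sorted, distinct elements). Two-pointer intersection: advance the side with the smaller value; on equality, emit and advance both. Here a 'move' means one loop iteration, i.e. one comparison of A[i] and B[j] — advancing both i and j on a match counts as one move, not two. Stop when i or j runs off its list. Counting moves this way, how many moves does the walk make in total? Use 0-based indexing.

12 moves

i=0 j=0: 2==2 emit, i++,j++
i=1 j=1: 5>4, j++
i=1 j=2: 5<6, i++
i=2 j=2: 11>6, j++
i=2 j=3: 11>7, j++
i=2 j=4: 11==11 emit, i++,j++
i=3 j=5: 13<14, i++
i=4 j=5: 15>14, j++
i=4 j=6: 15<16, i++
i=5 j=6: 19>16, j++
i=5 j=7: 19==19 emit, i++,j++
i=6 j=8: 21<22, i++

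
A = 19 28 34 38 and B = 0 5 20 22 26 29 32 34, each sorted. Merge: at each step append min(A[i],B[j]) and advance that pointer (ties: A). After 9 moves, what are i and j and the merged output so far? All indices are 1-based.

i=3, j=8, merged so far=[0, 5, 19, 20, 22, 26, 28, 29, 32]

[i=1,j=1] A[i]=19>B[j]=0 take 0 → j++
[i=1,j=2] A[i]=19>B[j]=5 take 5 → j++
[i=1,j=3] A[i]=19<=B[j]=20 take 19 → i++
[i=2,j=3] A[i]=28>B[j]=20 take 20 → j++
[i=2,j=4] A[i]=28>B[j]=22 take 22 → j++
[i=2,j=5] A[i]=28>B[j]=26 take 26 → j++
[i=2,j=6] A[i]=28<=B[j]=29 take 28 → i++
[i=3,j=6] A[i]=34>B[j]=29 take 29 → j++
[i=3,j=7] A[i]=34>B[j]=32 take 32 → j++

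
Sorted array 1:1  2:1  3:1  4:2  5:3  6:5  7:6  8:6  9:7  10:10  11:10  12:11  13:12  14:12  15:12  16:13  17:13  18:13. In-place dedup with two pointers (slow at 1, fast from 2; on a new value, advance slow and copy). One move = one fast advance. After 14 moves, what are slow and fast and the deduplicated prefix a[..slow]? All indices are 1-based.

slow=1 fast=2: a[fast]=1=a[slow] dup, fast++
slow=1 fast=3: a[fast]=1=a[slow] dup, fast++
slow=1 fast=4: a[fast]=2≠a[slow]=1 write a[2]=2, slow++,fast++
slow=2 fast=5: a[fast]=3≠a[slow]=2 write a[3]=3, slow++,fast++
slow=3 fast=6: a[fast]=5≠a[slow]=3 write a[4]=5, slow++,fast++
slow=4 fast=7: a[fast]=6≠a[slow]=5 write a[5]=6, slow++,fast++
slow=5 fast=8: a[fast]=6=a[slow] dup, fast++
slow=5 fast=9: a[fast]=7≠a[slow]=6 write a[6]=7, slow++,fast++
slow=6 fast=10: a[fast]=10≠a[slow]=7 write a[7]=10, slow++,fast++
slow=7 fast=11: a[fast]=10=a[slow] dup, fast++
slow=7 fast=12: a[fast]=11≠a[slow]=10 write a[8]=11, slow++,fast++
slow=8 fast=13: a[fast]=12≠a[slow]=11 write a[9]=12, slow++,fast++
slow=9 fast=14: a[fast]=12=a[slow] dup, fast++
slow=9 fast=15: a[fast]=12=a[slow] dup, fast++

slow=9, fast=16, prefix=[1, 2, 3, 5, 6, 7, 10, 11, 12]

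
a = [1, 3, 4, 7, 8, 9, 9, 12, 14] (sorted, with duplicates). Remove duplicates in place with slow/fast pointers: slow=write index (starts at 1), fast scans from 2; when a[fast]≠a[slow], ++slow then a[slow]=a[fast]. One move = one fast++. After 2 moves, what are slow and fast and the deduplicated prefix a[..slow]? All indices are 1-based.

(s=1,f=2) a[fast]=3≠a[slow]=1 write a[2]=3 → slow++,fast++
(s=2,f=3) a[fast]=4≠a[slow]=3 write a[3]=4 → slow++,fast++

slow=3, fast=4, prefix=[1, 3, 4]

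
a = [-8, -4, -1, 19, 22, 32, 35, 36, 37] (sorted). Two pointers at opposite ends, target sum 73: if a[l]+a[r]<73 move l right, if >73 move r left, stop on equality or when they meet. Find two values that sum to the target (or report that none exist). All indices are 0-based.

l=0 r=8: -8+37=29 <73, l++
l=1 r=8: -4+37=33 <73, l++
l=2 r=8: -1+37=36 <73, l++
l=3 r=8: 19+37=56 <73, l++
l=4 r=8: 22+37=59 <73, l++
l=5 r=8: 32+37=69 <73, l++
l=6 r=8: 35+37=72 <73, l++
l=7 r=8: 36+37=73, found

(36, 37)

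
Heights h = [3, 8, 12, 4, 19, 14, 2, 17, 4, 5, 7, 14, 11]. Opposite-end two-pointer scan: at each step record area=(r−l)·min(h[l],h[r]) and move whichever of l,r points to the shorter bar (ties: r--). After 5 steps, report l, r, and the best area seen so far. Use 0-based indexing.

l=4, r=11, best area=110

[0,12] min(3,11)*12=36 best=36 * → l++
[1,12] min(8,11)*11=88 best=88 * → l++
[2,12] min(12,11)*10=110 best=110 * → r--
[2,11] min(12,14)*9=108 best=110 → l++
[3,11] min(4,14)*8=32 best=110 → l++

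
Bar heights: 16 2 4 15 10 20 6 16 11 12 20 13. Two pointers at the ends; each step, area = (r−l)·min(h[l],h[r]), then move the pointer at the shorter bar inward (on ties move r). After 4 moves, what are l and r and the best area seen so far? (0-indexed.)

l=0 r=11: min(16,13)*11=143 best=143 *, r--
l=0 r=10: min(16,20)*10=160 best=160 *, l++
l=1 r=10: min(2,20)*9=18 best=160, l++
l=2 r=10: min(4,20)*8=32 best=160, l++

l=3, r=10, best area=160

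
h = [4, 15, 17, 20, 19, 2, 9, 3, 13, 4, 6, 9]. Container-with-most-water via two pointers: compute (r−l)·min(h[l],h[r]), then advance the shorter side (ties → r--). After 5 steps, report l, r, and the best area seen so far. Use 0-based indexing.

l=1, r=7, best area=91

l=0 r=11: min(4,9)*11=44 best=44 *, l++
l=1 r=11: min(15,9)*10=90 best=90 *, r--
l=1 r=10: min(15,6)*9=54 best=90, r--
l=1 r=9: min(15,4)*8=32 best=90, r--
l=1 r=8: min(15,13)*7=91 best=91 *, r--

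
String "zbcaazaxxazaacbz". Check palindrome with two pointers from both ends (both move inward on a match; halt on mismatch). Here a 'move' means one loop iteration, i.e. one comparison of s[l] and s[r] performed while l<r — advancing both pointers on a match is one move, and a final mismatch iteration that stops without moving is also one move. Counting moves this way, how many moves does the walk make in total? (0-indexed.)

8 moves

[0,15] 'z'=='z' → l++,r--
[1,14] 'b'=='b' → l++,r--
[2,13] 'c'=='c' → l++,r--
[3,12] 'a'=='a' → l++,r--
[4,11] 'a'=='a' → l++,r--
[5,10] 'z'=='z' → l++,r--
[6,9] 'a'=='a' → l++,r--
[7,8] 'x'=='x' → l++,r--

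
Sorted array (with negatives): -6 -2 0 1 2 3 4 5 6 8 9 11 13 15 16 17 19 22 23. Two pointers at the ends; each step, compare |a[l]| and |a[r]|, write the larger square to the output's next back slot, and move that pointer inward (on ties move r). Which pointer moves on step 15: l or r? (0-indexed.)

r

l=0 r=18: |-6|<=|23| out[18]=529, r--
l=0 r=17: |-6|<=|22| out[17]=484, r--
l=0 r=16: |-6|<=|19| out[16]=361, r--
l=0 r=15: |-6|<=|17| out[15]=289, r--
l=0 r=14: |-6|<=|16| out[14]=256, r--
l=0 r=13: |-6|<=|15| out[13]=225, r--
l=0 r=12: |-6|<=|13| out[12]=169, r--
l=0 r=11: |-6|<=|11| out[11]=121, r--
l=0 r=10: |-6|<=|9| out[10]=81, r--
l=0 r=9: |-6|<=|8| out[9]=64, r--
l=0 r=8: |-6|<=|6| out[8]=36, r--
l=0 r=7: |-6|>|5| out[7]=36, l++
l=1 r=7: |-2|<=|5| out[6]=25, r--
l=1 r=6: |-2|<=|4| out[5]=16, r--
l=1 r=5: |-2|<=|3| out[4]=9, r--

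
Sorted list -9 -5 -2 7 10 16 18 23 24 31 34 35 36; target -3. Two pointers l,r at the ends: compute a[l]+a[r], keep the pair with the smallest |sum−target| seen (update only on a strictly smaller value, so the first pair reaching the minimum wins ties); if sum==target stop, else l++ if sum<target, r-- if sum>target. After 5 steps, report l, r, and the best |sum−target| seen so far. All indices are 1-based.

l=1 r=13: -9+36=27 d=30 *, r--
l=1 r=12: -9+35=26 d=29 *, r--
l=1 r=11: -9+34=25 d=28 *, r--
l=1 r=10: -9+31=22 d=25 *, r--
l=1 r=9: -9+24=15 d=18 *, r--

l=1, r=8, best |Δ|=18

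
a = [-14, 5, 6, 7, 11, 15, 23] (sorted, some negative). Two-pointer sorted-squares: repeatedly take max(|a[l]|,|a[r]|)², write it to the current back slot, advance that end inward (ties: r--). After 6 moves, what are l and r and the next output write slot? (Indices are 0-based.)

[0,6] |-14|<=|23| out[6]=529 → r--
[0,5] |-14|<=|15| out[5]=225 → r--
[0,4] |-14|>|11| out[4]=196 → l++
[1,4] |5|<=|11| out[3]=121 → r--
[1,3] |5|<=|7| out[2]=49 → r--
[1,2] |5|<=|6| out[1]=36 → r--

l=1, r=1, next write slot=0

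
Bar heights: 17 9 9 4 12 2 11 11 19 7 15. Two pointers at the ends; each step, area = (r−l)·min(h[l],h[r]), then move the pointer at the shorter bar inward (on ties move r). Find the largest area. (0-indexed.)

[0,10] min(17,15)*10=150 best=150 * → r--
[0,9] min(17,7)*9=63 best=150 → r--
[0,8] min(17,19)*8=136 best=150 → l++
[1,8] min(9,19)*7=63 best=150 → l++
[2,8] min(9,19)*6=54 best=150 → l++
[3,8] min(4,19)*5=20 best=150 → l++
[4,8] min(12,19)*4=48 best=150 → l++
[5,8] min(2,19)*3=6 best=150 → l++
[6,8] min(11,19)*2=22 best=150 → l++
[7,8] min(11,19)*1=11 best=150 → l++

max area = 150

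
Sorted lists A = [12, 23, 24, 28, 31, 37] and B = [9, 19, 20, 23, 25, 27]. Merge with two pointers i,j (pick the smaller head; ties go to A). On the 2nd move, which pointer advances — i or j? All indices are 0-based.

[i=0,j=0] A[i]=12>B[j]=9 take 9 → j++
[i=0,j=1] A[i]=12<=B[j]=19 take 12 → i++

i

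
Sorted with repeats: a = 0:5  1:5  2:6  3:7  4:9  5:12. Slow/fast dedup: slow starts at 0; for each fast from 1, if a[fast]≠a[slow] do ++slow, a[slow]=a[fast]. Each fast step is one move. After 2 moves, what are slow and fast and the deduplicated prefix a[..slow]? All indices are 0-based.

(s=0,f=1) a[fast]=5=a[slow] dup → fast++
(s=0,f=2) a[fast]=6≠a[slow]=5 write a[1]=6 → slow++,fast++

slow=1, fast=3, prefix=[5, 6]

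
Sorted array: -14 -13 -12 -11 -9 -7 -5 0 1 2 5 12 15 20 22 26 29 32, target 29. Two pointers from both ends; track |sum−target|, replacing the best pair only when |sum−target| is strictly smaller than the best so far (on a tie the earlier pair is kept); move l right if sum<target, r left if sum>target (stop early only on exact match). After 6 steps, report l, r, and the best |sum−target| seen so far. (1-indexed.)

l=7, r=18, best |Δ|=4

l=1 r=18: -14+32=18 d=11 *, l++
l=2 r=18: -13+32=19 d=10 *, l++
l=3 r=18: -12+32=20 d=9 *, l++
l=4 r=18: -11+32=21 d=8 *, l++
l=5 r=18: -9+32=23 d=6 *, l++
l=6 r=18: -7+32=25 d=4 *, l++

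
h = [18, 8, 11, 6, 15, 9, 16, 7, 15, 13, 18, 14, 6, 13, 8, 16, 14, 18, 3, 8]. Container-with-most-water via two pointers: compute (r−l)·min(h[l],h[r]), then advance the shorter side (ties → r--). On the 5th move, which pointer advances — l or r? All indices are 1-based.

l=1 r=20: min(18,8)*19=152 best=152 *, r--
l=1 r=19: min(18,3)*18=54 best=152, r--
l=1 r=18: min(18,18)*17=306 best=306 *, r--
l=1 r=17: min(18,14)*16=224 best=306, r--
l=1 r=16: min(18,16)*15=240 best=306, r--

r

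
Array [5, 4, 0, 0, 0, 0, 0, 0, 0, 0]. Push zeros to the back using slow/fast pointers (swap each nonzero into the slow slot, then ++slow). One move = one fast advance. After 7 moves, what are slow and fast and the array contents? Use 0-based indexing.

slow=2, fast=7, a=[5, 4, 0, 0, 0, 0, 0, 0, 0, 0]

slow=0 fast=0: a[fast]=5≠0 swap→a[0]=5, slow++,fast++
slow=1 fast=1: a[fast]=4≠0 swap→a[1]=4, slow++,fast++
slow=2 fast=2: a[fast]=0, fast++
slow=2 fast=3: a[fast]=0, fast++
slow=2 fast=4: a[fast]=0, fast++
slow=2 fast=5: a[fast]=0, fast++
slow=2 fast=6: a[fast]=0, fast++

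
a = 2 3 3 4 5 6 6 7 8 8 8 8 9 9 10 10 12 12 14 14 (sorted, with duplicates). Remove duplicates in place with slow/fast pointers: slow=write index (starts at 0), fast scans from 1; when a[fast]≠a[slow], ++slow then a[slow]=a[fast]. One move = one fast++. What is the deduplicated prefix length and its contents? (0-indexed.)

length 11; prefix = [2, 3, 4, 5, 6, 7, 8, 9, 10, 12, 14]

slow=0 fast=1: a[fast]=3≠a[slow]=2 write a[1]=3, slow++,fast++
slow=1 fast=2: a[fast]=3=a[slow] dup, fast++
slow=1 fast=3: a[fast]=4≠a[slow]=3 write a[2]=4, slow++,fast++
slow=2 fast=4: a[fast]=5≠a[slow]=4 write a[3]=5, slow++,fast++
slow=3 fast=5: a[fast]=6≠a[slow]=5 write a[4]=6, slow++,fast++
slow=4 fast=6: a[fast]=6=a[slow] dup, fast++
slow=4 fast=7: a[fast]=7≠a[slow]=6 write a[5]=7, slow++,fast++
slow=5 fast=8: a[fast]=8≠a[slow]=7 write a[6]=8, slow++,fast++
slow=6 fast=9: a[fast]=8=a[slow] dup, fast++
slow=6 fast=10: a[fast]=8=a[slow] dup, fast++
slow=6 fast=11: a[fast]=8=a[slow] dup, fast++
slow=6 fast=12: a[fast]=9≠a[slow]=8 write a[7]=9, slow++,fast++
slow=7 fast=13: a[fast]=9=a[slow] dup, fast++
slow=7 fast=14: a[fast]=10≠a[slow]=9 write a[8]=10, slow++,fast++
slow=8 fast=15: a[fast]=10=a[slow] dup, fast++
slow=8 fast=16: a[fast]=12≠a[slow]=10 write a[9]=12, slow++,fast++
slow=9 fast=17: a[fast]=12=a[slow] dup, fast++
slow=9 fast=18: a[fast]=14≠a[slow]=12 write a[10]=14, slow++,fast++
slow=10 fast=19: a[fast]=14=a[slow] dup, fast++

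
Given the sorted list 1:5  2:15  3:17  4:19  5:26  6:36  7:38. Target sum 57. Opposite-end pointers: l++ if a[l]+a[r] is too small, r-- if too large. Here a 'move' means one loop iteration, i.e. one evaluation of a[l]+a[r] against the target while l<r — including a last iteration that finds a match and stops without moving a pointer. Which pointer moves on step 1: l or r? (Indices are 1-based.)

l

l=1 r=7: 5+38=43 <57, l++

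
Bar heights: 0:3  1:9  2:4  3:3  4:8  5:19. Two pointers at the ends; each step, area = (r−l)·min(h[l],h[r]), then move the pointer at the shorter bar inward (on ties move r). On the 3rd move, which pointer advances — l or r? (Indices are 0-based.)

[0,5] min(3,19)*5=15 best=15 * → l++
[1,5] min(9,19)*4=36 best=36 * → l++
[2,5] min(4,19)*3=12 best=36 → l++

l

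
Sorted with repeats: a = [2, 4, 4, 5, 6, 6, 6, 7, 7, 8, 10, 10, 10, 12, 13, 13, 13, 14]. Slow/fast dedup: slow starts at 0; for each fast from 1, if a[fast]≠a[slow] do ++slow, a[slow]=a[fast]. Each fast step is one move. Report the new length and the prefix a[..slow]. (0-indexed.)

length 10; prefix = [2, 4, 5, 6, 7, 8, 10, 12, 13, 14]

(s=0,f=1) a[fast]=4≠a[slow]=2 write a[1]=4 → slow++,fast++
(s=1,f=2) a[fast]=4=a[slow] dup → fast++
(s=1,f=3) a[fast]=5≠a[slow]=4 write a[2]=5 → slow++,fast++
(s=2,f=4) a[fast]=6≠a[slow]=5 write a[3]=6 → slow++,fast++
(s=3,f=5) a[fast]=6=a[slow] dup → fast++
(s=3,f=6) a[fast]=6=a[slow] dup → fast++
(s=3,f=7) a[fast]=7≠a[slow]=6 write a[4]=7 → slow++,fast++
(s=4,f=8) a[fast]=7=a[slow] dup → fast++
(s=4,f=9) a[fast]=8≠a[slow]=7 write a[5]=8 → slow++,fast++
(s=5,f=10) a[fast]=10≠a[slow]=8 write a[6]=10 → slow++,fast++
(s=6,f=11) a[fast]=10=a[slow] dup → fast++
(s=6,f=12) a[fast]=10=a[slow] dup → fast++
(s=6,f=13) a[fast]=12≠a[slow]=10 write a[7]=12 → slow++,fast++
(s=7,f=14) a[fast]=13≠a[slow]=12 write a[8]=13 → slow++,fast++
(s=8,f=15) a[fast]=13=a[slow] dup → fast++
(s=8,f=16) a[fast]=13=a[slow] dup → fast++
(s=8,f=17) a[fast]=14≠a[slow]=13 write a[9]=14 → slow++,fast++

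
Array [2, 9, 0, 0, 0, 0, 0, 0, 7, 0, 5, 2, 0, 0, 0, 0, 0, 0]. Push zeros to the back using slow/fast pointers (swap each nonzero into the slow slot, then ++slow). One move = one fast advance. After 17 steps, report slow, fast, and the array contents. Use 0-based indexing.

slow=5, fast=17, a=[2, 9, 7, 5, 2, 0, 0, 0, 0, 0, 0, 0, 0, 0, 0, 0, 0, 0]

(s=0,f=0) a[fast]=2≠0 swap→a[0]=2 → slow++,fast++
(s=1,f=1) a[fast]=9≠0 swap→a[1]=9 → slow++,fast++
(s=2,f=2) a[fast]=0 → fast++
(s=2,f=3) a[fast]=0 → fast++
(s=2,f=4) a[fast]=0 → fast++
(s=2,f=5) a[fast]=0 → fast++
(s=2,f=6) a[fast]=0 → fast++
(s=2,f=7) a[fast]=0 → fast++
(s=2,f=8) a[fast]=7≠0 swap→a[2]=7 → slow++,fast++
(s=3,f=9) a[fast]=0 → fast++
(s=3,f=10) a[fast]=5≠0 swap→a[3]=5 → slow++,fast++
(s=4,f=11) a[fast]=2≠0 swap→a[4]=2 → slow++,fast++
(s=5,f=12) a[fast]=0 → fast++
(s=5,f=13) a[fast]=0 → fast++
(s=5,f=14) a[fast]=0 → fast++
(s=5,f=15) a[fast]=0 → fast++
(s=5,f=16) a[fast]=0 → fast++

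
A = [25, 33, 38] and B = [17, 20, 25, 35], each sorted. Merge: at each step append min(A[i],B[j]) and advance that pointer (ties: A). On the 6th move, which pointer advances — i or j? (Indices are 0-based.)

i=0 j=0: A[i]=25>B[j]=17 take 17, j++
i=0 j=1: A[i]=25>B[j]=20 take 20, j++
i=0 j=2: A[i]=25<=B[j]=25 take 25, i++
i=1 j=2: A[i]=33>B[j]=25 take 25, j++
i=1 j=3: A[i]=33<=B[j]=35 take 33, i++
i=2 j=3: A[i]=38>B[j]=35 take 35, j++

j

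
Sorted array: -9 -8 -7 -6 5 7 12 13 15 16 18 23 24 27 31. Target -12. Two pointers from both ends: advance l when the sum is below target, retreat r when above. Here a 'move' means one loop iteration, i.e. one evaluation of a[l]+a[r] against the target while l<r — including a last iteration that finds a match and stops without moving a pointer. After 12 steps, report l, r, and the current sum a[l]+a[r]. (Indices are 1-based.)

l=2, r=4, sum=-14

[1,15] -9+31=22 >-12 → r--
[1,14] -9+27=18 >-12 → r--
[1,13] -9+24=15 >-12 → r--
[1,12] -9+23=14 >-12 → r--
[1,11] -9+18=9 >-12 → r--
[1,10] -9+16=7 >-12 → r--
[1,9] -9+15=6 >-12 → r--
[1,8] -9+13=4 >-12 → r--
[1,7] -9+12=3 >-12 → r--
[1,6] -9+7=-2 >-12 → r--
[1,5] -9+5=-4 >-12 → r--
[1,4] -9+-6=-15 <-12 → l++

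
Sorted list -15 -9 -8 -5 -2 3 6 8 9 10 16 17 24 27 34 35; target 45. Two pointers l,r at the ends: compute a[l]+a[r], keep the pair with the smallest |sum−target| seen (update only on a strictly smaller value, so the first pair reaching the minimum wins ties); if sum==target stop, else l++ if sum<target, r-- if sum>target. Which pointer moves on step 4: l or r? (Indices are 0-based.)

l

[0,15] -15+35=20 d=25 * → l++
[1,15] -9+35=26 d=19 * → l++
[2,15] -8+35=27 d=18 * → l++
[3,15] -5+35=30 d=15 * → l++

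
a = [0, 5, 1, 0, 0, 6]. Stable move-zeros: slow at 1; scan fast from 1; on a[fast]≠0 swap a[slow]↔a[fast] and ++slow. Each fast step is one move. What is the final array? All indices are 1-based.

(s=1,f=1) a[fast]=0 → fast++
(s=1,f=2) a[fast]=5≠0 swap→a[1]=5 → slow++,fast++
(s=2,f=3) a[fast]=1≠0 swap→a[2]=1 → slow++,fast++
(s=3,f=4) a[fast]=0 → fast++
(s=3,f=5) a[fast]=0 → fast++
(s=3,f=6) a[fast]=6≠0 swap→a[3]=6 → slow++,fast++

[5, 1, 6, 0, 0, 0]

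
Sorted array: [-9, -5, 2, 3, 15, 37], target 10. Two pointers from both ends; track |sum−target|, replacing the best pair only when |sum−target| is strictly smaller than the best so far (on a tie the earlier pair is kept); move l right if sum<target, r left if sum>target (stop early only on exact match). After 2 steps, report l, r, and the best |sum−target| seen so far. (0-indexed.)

[0,5] -9+37=28 d=18 * → r--
[0,4] -9+15=6 d=4 * → l++

l=1, r=4, best |Δ|=4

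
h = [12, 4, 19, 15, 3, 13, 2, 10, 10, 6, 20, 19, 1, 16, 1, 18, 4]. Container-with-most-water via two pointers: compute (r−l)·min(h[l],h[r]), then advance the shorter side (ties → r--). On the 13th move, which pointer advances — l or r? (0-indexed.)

[0,16] min(12,4)*16=64 best=64 * → r--
[0,15] min(12,18)*15=180 best=180 * → l++
[1,15] min(4,18)*14=56 best=180 → l++
[2,15] min(19,18)*13=234 best=234 * → r--
[2,14] min(19,1)*12=12 best=234 → r--
[2,13] min(19,16)*11=176 best=234 → r--
[2,12] min(19,1)*10=10 best=234 → r--
[2,11] min(19,19)*9=171 best=234 → r--
[2,10] min(19,20)*8=152 best=234 → l++
[3,10] min(15,20)*7=105 best=234 → l++
[4,10] min(3,20)*6=18 best=234 → l++
[5,10] min(13,20)*5=65 best=234 → l++
[6,10] min(2,20)*4=8 best=234 → l++

l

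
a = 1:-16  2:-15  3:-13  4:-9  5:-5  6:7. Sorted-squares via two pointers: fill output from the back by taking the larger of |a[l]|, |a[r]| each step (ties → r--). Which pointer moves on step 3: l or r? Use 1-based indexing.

l

l=1 r=6: |-16|>|7| out[6]=256, l++
l=2 r=6: |-15|>|7| out[5]=225, l++
l=3 r=6: |-13|>|7| out[4]=169, l++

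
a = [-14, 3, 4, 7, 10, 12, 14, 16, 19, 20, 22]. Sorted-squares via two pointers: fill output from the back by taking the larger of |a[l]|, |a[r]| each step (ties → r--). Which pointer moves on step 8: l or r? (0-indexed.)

[0,10] |-14|<=|22| out[10]=484 → r--
[0,9] |-14|<=|20| out[9]=400 → r--
[0,8] |-14|<=|19| out[8]=361 → r--
[0,7] |-14|<=|16| out[7]=256 → r--
[0,6] |-14|<=|14| out[6]=196 → r--
[0,5] |-14|>|12| out[5]=196 → l++
[1,5] |3|<=|12| out[4]=144 → r--
[1,4] |3|<=|10| out[3]=100 → r--

r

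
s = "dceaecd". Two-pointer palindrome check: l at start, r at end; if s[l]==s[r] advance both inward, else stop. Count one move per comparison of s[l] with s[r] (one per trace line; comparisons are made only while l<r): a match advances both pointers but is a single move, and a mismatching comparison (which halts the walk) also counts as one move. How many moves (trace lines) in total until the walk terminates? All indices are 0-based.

[0,6] 'd'=='d' → l++,r--
[1,5] 'c'=='c' → l++,r--
[2,4] 'e'=='e' → l++,r--

3 moves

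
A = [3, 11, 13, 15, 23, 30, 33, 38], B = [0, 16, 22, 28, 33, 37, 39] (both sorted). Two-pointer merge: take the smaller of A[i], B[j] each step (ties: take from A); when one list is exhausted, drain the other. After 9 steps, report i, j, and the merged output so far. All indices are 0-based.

i=0 j=0: A[i]=3>B[j]=0 take 0, j++
i=0 j=1: A[i]=3<=B[j]=16 take 3, i++
i=1 j=1: A[i]=11<=B[j]=16 take 11, i++
i=2 j=1: A[i]=13<=B[j]=16 take 13, i++
i=3 j=1: A[i]=15<=B[j]=16 take 15, i++
i=4 j=1: A[i]=23>B[j]=16 take 16, j++
i=4 j=2: A[i]=23>B[j]=22 take 22, j++
i=4 j=3: A[i]=23<=B[j]=28 take 23, i++
i=5 j=3: A[i]=30>B[j]=28 take 28, j++

i=5, j=4, merged so far=[0, 3, 11, 13, 15, 16, 22, 23, 28]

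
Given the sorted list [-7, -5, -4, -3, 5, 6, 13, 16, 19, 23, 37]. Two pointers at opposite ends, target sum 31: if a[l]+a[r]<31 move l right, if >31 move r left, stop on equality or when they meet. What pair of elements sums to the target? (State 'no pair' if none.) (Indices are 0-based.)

[0,10] -7+37=30 <31 → l++
[1,10] -5+37=32 >31 → r--
[1,9] -5+23=18 <31 → l++
[2,9] -4+23=19 <31 → l++
[3,9] -3+23=20 <31 → l++
[4,9] 5+23=28 <31 → l++
[5,9] 6+23=29 <31 → l++
[6,9] 13+23=36 >31 → r--
[6,8] 13+19=32 >31 → r--
[6,7] 13+16=29 <31 → l++

no pair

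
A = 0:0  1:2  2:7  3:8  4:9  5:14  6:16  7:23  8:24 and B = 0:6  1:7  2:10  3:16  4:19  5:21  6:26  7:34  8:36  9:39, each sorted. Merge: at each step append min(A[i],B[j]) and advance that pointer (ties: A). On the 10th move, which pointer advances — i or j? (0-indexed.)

[i=0,j=0] A[i]=0<=B[j]=6 take 0 → i++
[i=1,j=0] A[i]=2<=B[j]=6 take 2 → i++
[i=2,j=0] A[i]=7>B[j]=6 take 6 → j++
[i=2,j=1] A[i]=7<=B[j]=7 take 7 → i++
[i=3,j=1] A[i]=8>B[j]=7 take 7 → j++
[i=3,j=2] A[i]=8<=B[j]=10 take 8 → i++
[i=4,j=2] A[i]=9<=B[j]=10 take 9 → i++
[i=5,j=2] A[i]=14>B[j]=10 take 10 → j++
[i=5,j=3] A[i]=14<=B[j]=16 take 14 → i++
[i=6,j=3] A[i]=16<=B[j]=16 take 16 → i++

i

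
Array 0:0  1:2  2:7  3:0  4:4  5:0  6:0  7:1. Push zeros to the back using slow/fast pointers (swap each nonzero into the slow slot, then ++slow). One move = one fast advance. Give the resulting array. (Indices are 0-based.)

[2, 7, 4, 1, 0, 0, 0, 0]

(s=0,f=0) a[fast]=0 → fast++
(s=0,f=1) a[fast]=2≠0 swap→a[0]=2 → slow++,fast++
(s=1,f=2) a[fast]=7≠0 swap→a[1]=7 → slow++,fast++
(s=2,f=3) a[fast]=0 → fast++
(s=2,f=4) a[fast]=4≠0 swap→a[2]=4 → slow++,fast++
(s=3,f=5) a[fast]=0 → fast++
(s=3,f=6) a[fast]=0 → fast++
(s=3,f=7) a[fast]=1≠0 swap→a[3]=1 → slow++,fast++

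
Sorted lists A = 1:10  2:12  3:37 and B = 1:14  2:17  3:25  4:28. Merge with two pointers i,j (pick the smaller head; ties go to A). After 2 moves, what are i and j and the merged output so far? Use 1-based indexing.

[i=1,j=1] A[i]=10<=B[j]=14 take 10 → i++
[i=2,j=1] A[i]=12<=B[j]=14 take 12 → i++

i=3, j=1, merged so far=[10, 12]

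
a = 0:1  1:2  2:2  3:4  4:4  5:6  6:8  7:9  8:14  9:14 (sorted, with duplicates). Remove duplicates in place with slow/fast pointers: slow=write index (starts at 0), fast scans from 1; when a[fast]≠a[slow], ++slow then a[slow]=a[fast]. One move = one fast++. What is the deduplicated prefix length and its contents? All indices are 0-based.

slow=0 fast=1: a[fast]=2≠a[slow]=1 write a[1]=2, slow++,fast++
slow=1 fast=2: a[fast]=2=a[slow] dup, fast++
slow=1 fast=3: a[fast]=4≠a[slow]=2 write a[2]=4, slow++,fast++
slow=2 fast=4: a[fast]=4=a[slow] dup, fast++
slow=2 fast=5: a[fast]=6≠a[slow]=4 write a[3]=6, slow++,fast++
slow=3 fast=6: a[fast]=8≠a[slow]=6 write a[4]=8, slow++,fast++
slow=4 fast=7: a[fast]=9≠a[slow]=8 write a[5]=9, slow++,fast++
slow=5 fast=8: a[fast]=14≠a[slow]=9 write a[6]=14, slow++,fast++
slow=6 fast=9: a[fast]=14=a[slow] dup, fast++

length 7; prefix = [1, 2, 4, 6, 8, 9, 14]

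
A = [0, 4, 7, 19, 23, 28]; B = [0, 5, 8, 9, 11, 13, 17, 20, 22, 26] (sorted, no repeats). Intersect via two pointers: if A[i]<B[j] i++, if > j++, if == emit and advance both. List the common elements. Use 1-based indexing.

intersection = [0]

i=1 j=1: 0==0 emit, i++,j++
i=2 j=2: 4<5, i++
i=3 j=2: 7>5, j++
i=3 j=3: 7<8, i++
i=4 j=3: 19>8, j++
i=4 j=4: 19>9, j++
i=4 j=5: 19>11, j++
i=4 j=6: 19>13, j++
i=4 j=7: 19>17, j++
i=4 j=8: 19<20, i++
i=5 j=8: 23>20, j++
i=5 j=9: 23>22, j++
i=5 j=10: 23<26, i++
i=6 j=10: 28>26, j++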